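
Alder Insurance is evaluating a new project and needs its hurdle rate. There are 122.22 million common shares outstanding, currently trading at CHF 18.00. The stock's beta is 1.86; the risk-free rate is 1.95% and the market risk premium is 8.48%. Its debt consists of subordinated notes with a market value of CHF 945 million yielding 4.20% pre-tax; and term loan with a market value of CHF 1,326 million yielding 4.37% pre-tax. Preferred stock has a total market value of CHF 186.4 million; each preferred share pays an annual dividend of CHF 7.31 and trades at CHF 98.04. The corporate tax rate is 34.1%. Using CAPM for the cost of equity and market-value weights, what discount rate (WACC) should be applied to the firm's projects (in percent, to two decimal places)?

10.05%

Cost of equity via CAPM: Re = 1.95% + 1.86 × 8.48% = 17.7228%.
Cost of preferred: Rp = 7.31 / 98.04 = 7.4561%.
Market value of equity E = 18.0 × 122.22m = 2199.96m.
Total capital V = 2199.96 + 186.4 + 945 + 1326 = 4657.36.
Equity: weight = 2199.96/4657.36 = 0.4724; cost = 17.7228%.
Preferred: weight = 186.4/4657.36 = 0.0400; cost = 7.4561%.
Subordinated notes: weight = 945/4657.36 = 0.2029; after-tax cost = 4.2% × (1 − 34.1%) = 2.7678%.
Term loan: weight = 1326/4657.36 = 0.2847; after-tax cost = 4.37% × (1 − 34.1%) = 2.8798%.
WACC = 0.4724 × 17.7228% + 0.0400 × 7.4561% + 0.2029 × 2.7678% + 0.2847 × 2.8798% = 10.0515%.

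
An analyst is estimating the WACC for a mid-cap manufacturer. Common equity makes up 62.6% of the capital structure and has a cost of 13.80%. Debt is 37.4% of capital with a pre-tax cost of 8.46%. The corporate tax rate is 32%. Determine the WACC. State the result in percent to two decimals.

10.79%

After-tax cost of debt = 8.46% × (1 − 32%) = 5.7528%.
WACC = 0.626 × 13.8000% + 0.374 × 5.7528% = 10.7903%.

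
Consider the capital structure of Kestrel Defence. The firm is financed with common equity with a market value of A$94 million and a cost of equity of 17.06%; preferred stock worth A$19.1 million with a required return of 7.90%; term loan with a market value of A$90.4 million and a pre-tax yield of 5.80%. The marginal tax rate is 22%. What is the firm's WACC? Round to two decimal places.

Total capital V = 94 + 19.1 + 90.4 = 203.5.
Equity: weight = 94/203.5 = 0.4619; cost = 17.06%.
Preferred: weight = 19.1/203.5 = 0.0939; cost = 7.9%.
Term loan: weight = 90.4/203.5 = 0.4442; after-tax cost = 5.8% × (1 − 22%) = 4.5240%.
WACC = 0.4619 × 17.0600% + 0.0939 × 7.9000% + 0.4442 × 4.5240% = 10.6314%.

10.63%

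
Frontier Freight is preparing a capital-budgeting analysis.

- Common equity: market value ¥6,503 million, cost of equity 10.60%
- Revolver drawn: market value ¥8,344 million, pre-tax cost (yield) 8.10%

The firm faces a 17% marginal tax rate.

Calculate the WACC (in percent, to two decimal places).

Total capital V = 6503 + 8344 = 14847.
Equity: weight = 6503/14847 = 0.4380; cost = 10.6%.
Revolver drawn: weight = 8344/14847 = 0.5620; after-tax cost = 8.1% × (1 − 17%) = 6.7230%.
WACC = 0.4380 × 10.6000% + 0.5620 × 6.7230% = 8.4211%.

8.42%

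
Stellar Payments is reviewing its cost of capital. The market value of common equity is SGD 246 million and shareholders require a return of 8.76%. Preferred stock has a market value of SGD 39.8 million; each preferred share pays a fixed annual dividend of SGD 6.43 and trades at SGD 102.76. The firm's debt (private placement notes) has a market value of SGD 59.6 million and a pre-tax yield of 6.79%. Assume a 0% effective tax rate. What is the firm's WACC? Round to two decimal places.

Cost of preferred: Rp = 6.43 / 102.76 = 6.2573%.
Total capital V = 246 + 39.8 + 59.6 = 345.4.
Equity: weight = 246/345.4 = 0.7122; cost = 8.76%.
Preferred: weight = 39.8/345.4 = 0.1152; cost = 6.2573%.
Private placement notes: weight = 59.6/345.4 = 0.1726; after-tax cost = 6.79% × (1 − 0%) = 6.7900%.
WACC = 0.7122 × 8.7600% + 0.1152 × 6.2573% + 0.1726 × 6.7900% = 8.1317%.

8.13%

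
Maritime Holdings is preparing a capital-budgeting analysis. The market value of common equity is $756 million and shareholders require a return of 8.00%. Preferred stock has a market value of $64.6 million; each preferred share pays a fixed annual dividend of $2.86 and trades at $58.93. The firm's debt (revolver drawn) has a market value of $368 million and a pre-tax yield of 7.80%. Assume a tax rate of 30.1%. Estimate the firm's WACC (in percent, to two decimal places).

7.04%

Cost of preferred: Rp = 2.86 / 58.93 = 4.8532%.
Total capital V = 756 + 64.6 + 368 = 1188.6.
Equity: weight = 756/1188.6 = 0.6360; cost = 8%.
Preferred: weight = 64.6/1188.6 = 0.0543; cost = 4.8532%.
Revolver drawn: weight = 368/1188.6 = 0.3096; after-tax cost = 7.8% × (1 − 30.1%) = 5.4522%.
WACC = 0.6360 × 8.0000% + 0.0543 × 4.8532% + 0.3096 × 5.4522% = 7.0402%.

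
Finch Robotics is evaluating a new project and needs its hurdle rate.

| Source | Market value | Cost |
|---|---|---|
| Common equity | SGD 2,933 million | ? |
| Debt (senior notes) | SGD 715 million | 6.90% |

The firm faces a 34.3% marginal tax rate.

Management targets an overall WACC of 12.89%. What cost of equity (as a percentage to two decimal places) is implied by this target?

Total capital V = 2933 + 715 = 3648.
Equity weight = 2933/3648 = 0.8040.
Senior notes weight = 715/3648 = 0.1960.
Debt contribution = 0.1960 × 6.9% × (1 − 34.3%) = 0.8885%.
Required equity contribution = 12.89% − 0.8885% = 12.0015%.
Re = 12.0015% / 0.8040 = 14.9272%.

14.93%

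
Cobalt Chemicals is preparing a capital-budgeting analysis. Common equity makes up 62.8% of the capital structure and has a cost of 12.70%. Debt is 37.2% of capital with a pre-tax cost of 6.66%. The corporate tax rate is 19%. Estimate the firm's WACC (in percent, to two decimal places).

9.98%

After-tax cost of debt = 6.66% × (1 − 19%) = 5.3946%.
WACC = 0.628 × 12.7000% + 0.372 × 5.3946% = 9.9824%.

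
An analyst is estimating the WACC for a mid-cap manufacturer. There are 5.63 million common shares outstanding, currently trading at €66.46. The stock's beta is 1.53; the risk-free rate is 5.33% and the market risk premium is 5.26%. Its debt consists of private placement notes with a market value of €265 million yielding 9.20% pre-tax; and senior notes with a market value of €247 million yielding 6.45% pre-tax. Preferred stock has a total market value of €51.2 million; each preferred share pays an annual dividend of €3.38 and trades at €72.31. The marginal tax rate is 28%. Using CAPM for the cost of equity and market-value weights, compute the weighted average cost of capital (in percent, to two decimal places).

8.69%

Cost of equity via CAPM: Re = 5.33% + 1.53 × 5.26% = 13.3778%.
Cost of preferred: Rp = 3.38 / 72.31 = 4.6743%.
Market value of equity E = 66.46 × 5.63m = 374.1698m.
Total capital V = 374.1698 + 51.2 + 265 + 247 = 937.3698.
Equity: weight = 374.1698/937.3698 = 0.3992; cost = 13.3778%.
Preferred: weight = 51.2/937.3698 = 0.0546; cost = 4.6743%.
Private placement notes: weight = 265/937.3698 = 0.2827; after-tax cost = 9.2% × (1 − 28%) = 6.6240%.
Senior notes: weight = 247/937.3698 = 0.2635; after-tax cost = 6.45% × (1 − 28%) = 4.6440%.
WACC = 0.3992 × 13.3778% + 0.0546 × 4.6743% + 0.2827 × 6.6240% + 0.2635 × 4.6440% = 8.6917%.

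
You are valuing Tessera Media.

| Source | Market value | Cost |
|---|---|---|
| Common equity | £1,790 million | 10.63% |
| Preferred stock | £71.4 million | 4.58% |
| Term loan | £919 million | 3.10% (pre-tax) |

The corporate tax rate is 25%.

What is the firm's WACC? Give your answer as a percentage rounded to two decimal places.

Total capital V = 1790 + 71.4 + 919 = 2780.4.
Equity: weight = 1790/2780.4 = 0.6438; cost = 10.63%.
Preferred: weight = 71.4/2780.4 = 0.0257; cost = 4.58%.
Term loan: weight = 919/2780.4 = 0.3305; after-tax cost = 3.1% × (1 − 25%) = 2.3250%.
WACC = 0.6438 × 10.6300% + 0.0257 × 4.5800% + 0.3305 × 2.3250% = 7.7296%.

7.73%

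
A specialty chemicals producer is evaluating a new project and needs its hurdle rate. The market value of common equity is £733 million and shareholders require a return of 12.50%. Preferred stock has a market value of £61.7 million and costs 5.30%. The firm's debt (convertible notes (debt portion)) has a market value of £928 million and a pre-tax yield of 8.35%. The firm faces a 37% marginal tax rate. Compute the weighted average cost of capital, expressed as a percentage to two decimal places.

Total capital V = 733 + 61.7 + 928 = 1722.7.
Equity: weight = 733/1722.7 = 0.4255; cost = 12.5%.
Preferred: weight = 61.7/1722.7 = 0.0358; cost = 5.3%.
Convertible notes (debt portion): weight = 928/1722.7 = 0.5387; after-tax cost = 8.35% × (1 − 37%) = 5.2605%.
WACC = 0.4255 × 12.5000% + 0.0358 × 5.3000% + 0.5387 × 5.2605% = 8.3423%.

8.34%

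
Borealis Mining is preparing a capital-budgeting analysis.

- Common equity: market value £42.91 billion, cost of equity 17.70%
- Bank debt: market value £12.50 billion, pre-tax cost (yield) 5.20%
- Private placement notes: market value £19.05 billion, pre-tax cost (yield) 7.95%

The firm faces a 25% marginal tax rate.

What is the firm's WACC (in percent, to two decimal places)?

Total capital V = 42.91 + 12.5 + 19.05 = 74.46.
Equity: weight = 42.91/74.46 = 0.5763; cost = 17.7%.
Bank debt: weight = 12.5/74.46 = 0.1679; after-tax cost = 5.2% × (1 − 25%) = 3.9000%.
Private placement notes: weight = 19.05/74.46 = 0.2558; after-tax cost = 7.95% × (1 − 25%) = 5.9625%.
WACC = 0.5763 × 17.7000% + 0.1679 × 3.9000% + 0.2558 × 5.9625% = 12.3804%.

12.38%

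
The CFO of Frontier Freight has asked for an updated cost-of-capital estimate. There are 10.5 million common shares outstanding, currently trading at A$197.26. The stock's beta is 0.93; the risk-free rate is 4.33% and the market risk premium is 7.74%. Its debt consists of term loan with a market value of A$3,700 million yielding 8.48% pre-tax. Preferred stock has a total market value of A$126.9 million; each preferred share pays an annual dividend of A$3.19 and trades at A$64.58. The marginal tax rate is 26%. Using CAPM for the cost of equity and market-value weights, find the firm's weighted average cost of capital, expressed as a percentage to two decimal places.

8.09%

Cost of equity via CAPM: Re = 4.33% + 0.93 × 7.74% = 11.5282%.
Cost of preferred: Rp = 3.19 / 64.58 = 4.9396%.
Market value of equity E = 197.26 × 10.5m = 2071.23m.
Total capital V = 2071.23 + 126.9 + 3700 = 5898.13.
Equity: weight = 2071.23/5898.13 = 0.3512; cost = 11.5282%.
Preferred: weight = 126.9/5898.13 = 0.0215; cost = 4.9396%.
Term loan: weight = 3700/5898.13 = 0.6273; after-tax cost = 8.48% × (1 − 26%) = 6.2752%.
WACC = 0.3512 × 11.5282% + 0.0215 × 4.9396% + 0.6273 × 6.2752% = 8.0911%.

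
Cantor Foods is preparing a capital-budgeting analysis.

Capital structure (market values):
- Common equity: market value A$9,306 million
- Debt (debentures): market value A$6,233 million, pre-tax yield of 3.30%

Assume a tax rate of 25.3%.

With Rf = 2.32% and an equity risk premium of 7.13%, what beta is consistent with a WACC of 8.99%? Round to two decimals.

1.55

Total capital V = 9306 + 6233 = 15539.
Equity weight = 9306/15539 = 0.5989.
Debentures weight = 6233/15539 = 0.4011.
Debt contribution = 0.4011 × 3.3% × (1 − 25.3%) = 0.9888%.
Required equity contribution = 8.99% − 0.9888% = 8.0012%  ⇒  Re = 13.3603%.
CAPM: 13.3603% = 2.32% + β × 7.13%  ⇒  β = 1.5484.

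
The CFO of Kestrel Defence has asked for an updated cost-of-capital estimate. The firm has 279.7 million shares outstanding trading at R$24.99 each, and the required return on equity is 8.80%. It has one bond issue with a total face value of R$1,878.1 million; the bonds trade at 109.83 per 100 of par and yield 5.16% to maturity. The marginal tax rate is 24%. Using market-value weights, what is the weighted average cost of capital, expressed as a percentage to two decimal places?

7.69%

Market value of equity E = 24.99 × 279.7m = 6989.703m. Market value of debt D = 1878.1m × 109.83/100 = 2062.71723m.
Total capital V = 6989.703 + 2062.71723 = 9052.42023.
Equity: weight = 6989.703/9052.42023 = 0.7721; cost = 8.8%.
Bonds outstanding: weight = 2062.71723/9052.42023 = 0.2279; after-tax cost = 5.16% × (1 − 24%) = 3.9216%.
WACC = 0.7721 × 8.8000% + 0.2279 × 3.9216% = 7.6884%.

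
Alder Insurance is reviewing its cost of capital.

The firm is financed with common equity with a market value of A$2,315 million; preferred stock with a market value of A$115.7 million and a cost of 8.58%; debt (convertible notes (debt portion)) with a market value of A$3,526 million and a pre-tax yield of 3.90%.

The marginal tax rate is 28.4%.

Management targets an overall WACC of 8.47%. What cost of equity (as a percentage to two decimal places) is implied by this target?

17.11%

Total capital V = 2315 + 115.7 + 3526 = 5956.7.
Equity weight = 2315/5956.7 = 0.3886.
Preferred weight = 115.7/5956.7 = 0.0194.
Convertible notes (debt portion) weight = 3526/5956.7 = 0.5919.
Debt contribution = 0.5919 × 3.9% × (1 − 28.4%) = 1.6529%.
Preferred contribution = 0.0194 × 8.58% = 0.1667%.
Required equity contribution = 8.47% − 1.8196% = 6.6504%.
Re = 6.6504% / 0.3886 = 17.1121%.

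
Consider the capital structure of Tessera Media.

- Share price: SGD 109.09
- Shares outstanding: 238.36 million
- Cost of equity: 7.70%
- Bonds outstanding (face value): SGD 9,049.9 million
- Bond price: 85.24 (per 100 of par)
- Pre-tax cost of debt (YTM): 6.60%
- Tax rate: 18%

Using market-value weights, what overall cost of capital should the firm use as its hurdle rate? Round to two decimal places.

Market value of equity E = 109.09 × 238.36m = 26002.6924m. Market value of debt D = 9049.9m × 85.24/100 = 7714.13476m.
Total capital V = 26002.6924 + 7714.13476 = 33716.82716.
Equity: weight = 26002.6924/33716.82716 = 0.7712; cost = 7.7%.
Bonds outstanding: weight = 7714.13476/33716.82716 = 0.2288; after-tax cost = 6.6% × (1 − 18%) = 5.4120%.
WACC = 0.7712 × 7.7000% + 0.2288 × 5.4120% = 7.1765%.

7.18%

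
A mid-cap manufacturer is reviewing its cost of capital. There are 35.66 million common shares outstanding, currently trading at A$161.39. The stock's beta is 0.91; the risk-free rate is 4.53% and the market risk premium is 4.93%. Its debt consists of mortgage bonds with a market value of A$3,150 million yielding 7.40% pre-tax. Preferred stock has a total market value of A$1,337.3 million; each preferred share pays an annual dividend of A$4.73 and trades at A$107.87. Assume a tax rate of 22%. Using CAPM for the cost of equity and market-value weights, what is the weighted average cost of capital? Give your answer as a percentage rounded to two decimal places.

7.41%

Cost of equity via CAPM: Re = 4.53% + 0.91 × 4.93% = 9.0163%.
Cost of preferred: Rp = 4.73 / 107.87 = 4.3849%.
Market value of equity E = 161.39 × 35.66m = 5755.1674m.
Total capital V = 5755.1674 + 1337.3 + 3150 = 10242.4674.
Equity: weight = 5755.1674/10242.4674 = 0.5619; cost = 9.0163%.
Preferred: weight = 1337.3/10242.4674 = 0.1306; cost = 4.3849%.
Mortgage bonds: weight = 3150/10242.4674 = 0.3075; after-tax cost = 7.4% × (1 − 22%) = 5.7720%.
WACC = 0.5619 × 9.0163% + 0.1306 × 4.3849% + 0.3075 × 5.7720% = 7.4138%.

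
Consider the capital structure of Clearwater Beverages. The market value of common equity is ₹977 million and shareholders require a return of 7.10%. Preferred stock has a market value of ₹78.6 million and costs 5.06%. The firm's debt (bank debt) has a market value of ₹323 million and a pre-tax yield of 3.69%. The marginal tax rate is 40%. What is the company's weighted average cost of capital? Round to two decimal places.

Total capital V = 977 + 78.6 + 323 = 1378.6.
Equity: weight = 977/1378.6 = 0.7087; cost = 7.1%.
Preferred: weight = 78.6/1378.6 = 0.0570; cost = 5.06%.
Bank debt: weight = 323/1378.6 = 0.2343; after-tax cost = 3.69% × (1 − 40%) = 2.2140%.
WACC = 0.7087 × 7.1000% + 0.0570 × 5.0600% + 0.2343 × 2.2140% = 5.8389%.

5.84%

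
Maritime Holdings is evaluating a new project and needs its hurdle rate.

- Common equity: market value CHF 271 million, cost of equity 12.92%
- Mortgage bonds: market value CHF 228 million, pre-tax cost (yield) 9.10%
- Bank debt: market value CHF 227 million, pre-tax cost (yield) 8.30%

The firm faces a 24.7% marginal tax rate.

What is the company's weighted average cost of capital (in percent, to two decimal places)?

Total capital V = 271 + 228 + 227 = 726.
Equity: weight = 271/726 = 0.3733; cost = 12.92%.
Mortgage bonds: weight = 228/726 = 0.3140; after-tax cost = 9.1% × (1 − 24.7%) = 6.8523%.
Bank debt: weight = 227/726 = 0.3127; after-tax cost = 8.3% × (1 − 24.7%) = 6.2499%.
WACC = 0.3733 × 12.9200% + 0.3140 × 6.8523% + 0.3127 × 6.2499% = 8.9289%.

8.93%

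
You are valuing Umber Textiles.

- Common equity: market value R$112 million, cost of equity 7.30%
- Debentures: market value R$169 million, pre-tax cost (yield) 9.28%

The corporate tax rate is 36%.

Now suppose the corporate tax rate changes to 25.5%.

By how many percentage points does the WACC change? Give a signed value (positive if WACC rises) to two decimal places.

Current WACC:
Total capital V = 112 + 169 = 281.
Equity: weight = 112/281 = 0.3986; cost = 7.3%.
Debentures: weight = 169/281 = 0.6014; after-tax cost = 9.28% × (1 − 36%) = 5.9392%.
WACC = 0.3986 × 7.3000% + 0.6014 × 5.9392% = 6.4816%.
After the change:
Total capital V = 112 + 169 = 281.
Equity: weight = 112/281 = 0.3986; cost = 7.3%.
Debentures: weight = 169/281 = 0.6014; after-tax cost = 9.28% × (1 − 25.5%) = 6.9136%.
WACC = 0.3986 × 7.3000% + 0.6014 × 6.9136% = 7.0676%.
Change in WACC = 7.0676% − 6.4816% = 0.5860 pp.

+0.59 pp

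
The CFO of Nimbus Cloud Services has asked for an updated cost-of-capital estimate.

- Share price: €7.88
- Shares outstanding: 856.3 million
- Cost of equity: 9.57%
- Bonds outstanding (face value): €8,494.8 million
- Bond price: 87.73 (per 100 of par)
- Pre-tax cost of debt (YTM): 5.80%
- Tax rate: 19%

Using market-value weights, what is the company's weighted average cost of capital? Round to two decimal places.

7.01%

Market value of equity E = 7.88 × 856.3m = 6747.644m. Market value of debt D = 8494.8m × 87.73/100 = 7452.48804m.
Total capital V = 6747.644 + 7452.48804 = 14200.13204.
Equity: weight = 6747.644/14200.13204 = 0.4752; cost = 9.57%.
Bonds outstanding: weight = 7452.48804/14200.13204 = 0.5248; after-tax cost = 5.8% × (1 − 19%) = 4.6980%.
WACC = 0.4752 × 9.5700% + 0.5248 × 4.6980% = 7.0131%.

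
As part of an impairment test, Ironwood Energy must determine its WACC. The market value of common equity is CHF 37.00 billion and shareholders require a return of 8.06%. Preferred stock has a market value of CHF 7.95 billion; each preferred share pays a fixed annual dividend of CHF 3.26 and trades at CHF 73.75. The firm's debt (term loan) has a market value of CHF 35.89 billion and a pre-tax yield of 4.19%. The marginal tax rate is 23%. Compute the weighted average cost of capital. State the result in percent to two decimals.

5.56%

Cost of preferred: Rp = 3.26 / 73.75 = 4.4203%.
Total capital V = 37 + 7.95 + 35.89 = 80.84.
Equity: weight = 37/80.84 = 0.4577; cost = 8.06%.
Preferred: weight = 7.95/80.84 = 0.0983; cost = 4.4203%.
Term loan: weight = 35.89/80.84 = 0.4440; after-tax cost = 4.19% × (1 − 23%) = 3.2263%.
WACC = 0.4577 × 8.0600% + 0.0983 × 4.4203% + 0.4440 × 3.2263% = 5.5561%.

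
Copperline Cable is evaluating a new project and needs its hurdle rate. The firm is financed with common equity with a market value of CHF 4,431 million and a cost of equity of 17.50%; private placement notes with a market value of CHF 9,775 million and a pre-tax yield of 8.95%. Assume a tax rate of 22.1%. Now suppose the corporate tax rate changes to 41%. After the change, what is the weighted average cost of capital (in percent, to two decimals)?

After the change:
Total capital V = 4431 + 9775 = 14206.
Equity: weight = 4431/14206 = 0.3119; cost = 17.5%.
Private placement notes: weight = 9775/14206 = 0.6881; after-tax cost = 8.95% × (1 − 41%) = 5.2805%.
WACC = 0.3119 × 17.5000% + 0.6881 × 5.2805% = 9.0919%.

9.09%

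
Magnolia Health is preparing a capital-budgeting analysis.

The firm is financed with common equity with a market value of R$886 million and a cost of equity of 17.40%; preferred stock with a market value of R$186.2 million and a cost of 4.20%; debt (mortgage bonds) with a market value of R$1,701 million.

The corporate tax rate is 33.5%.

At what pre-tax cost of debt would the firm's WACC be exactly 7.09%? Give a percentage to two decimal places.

Total capital V = 886 + 186.2 + 1701 = 2773.2.
Equity weight = 886/2773.2 = 0.3195.
Preferred weight = 186.2/2773.2 = 0.0671.
Mortgage bonds weight = 1701/2773.2 = 0.6134.
Equity contribution = 0.3195 × 17.4% = 5.5591%.
Preferred contribution = 0.0671 × 4.2% = 0.2820%.
Remaining for debt = 7.09% − 5.8411% = 1.2489%.
Rd × (1 − 33.5%) × 0.6134 = 1.2489%  ⇒  Rd = 3.0619%.

3.06%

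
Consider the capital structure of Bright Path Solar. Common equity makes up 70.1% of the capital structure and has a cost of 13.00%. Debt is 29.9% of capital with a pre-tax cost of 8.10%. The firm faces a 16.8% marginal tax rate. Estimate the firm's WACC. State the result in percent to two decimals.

After-tax cost of debt = 8.1% × (1 − 16.8%) = 6.7392%.
WACC = 0.701 × 13.0000% + 0.299 × 6.7392% = 11.1280%.

11.13%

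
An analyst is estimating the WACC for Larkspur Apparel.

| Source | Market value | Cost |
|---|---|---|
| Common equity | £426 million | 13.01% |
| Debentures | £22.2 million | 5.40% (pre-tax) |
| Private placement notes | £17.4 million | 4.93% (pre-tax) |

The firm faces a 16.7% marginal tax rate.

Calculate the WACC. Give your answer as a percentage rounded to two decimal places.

12.27%

Total capital V = 426 + 22.2 + 17.4 = 465.6.
Equity: weight = 426/465.6 = 0.9149; cost = 13.01%.
Debentures: weight = 22.2/465.6 = 0.0477; after-tax cost = 5.4% × (1 − 16.7%) = 4.4982%.
Private placement notes: weight = 17.4/465.6 = 0.0374; after-tax cost = 4.93% × (1 − 16.7%) = 4.1067%.
WACC = 0.9149 × 13.0100% + 0.0477 × 4.4982% + 0.0374 × 4.1067% = 12.2714%.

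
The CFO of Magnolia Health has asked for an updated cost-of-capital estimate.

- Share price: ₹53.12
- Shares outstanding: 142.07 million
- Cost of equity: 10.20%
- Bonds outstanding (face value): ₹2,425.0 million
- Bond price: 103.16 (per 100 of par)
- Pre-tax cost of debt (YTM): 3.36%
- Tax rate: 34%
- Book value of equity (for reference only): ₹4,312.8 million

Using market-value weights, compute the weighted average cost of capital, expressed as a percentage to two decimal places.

8.21%

Market value of equity E = 53.12 × 142.07m = 7546.7584m. Market value of debt D = 2425m × 103.16/100 = 2501.63m.
Total capital V = 7546.7584 + 2501.63 = 10048.3884.
Equity: weight = 7546.7584/10048.3884 = 0.7510; cost = 10.2%.
Bonds outstanding: weight = 2501.63/10048.3884 = 0.2490; after-tax cost = 3.36% × (1 − 34%) = 2.2176%.
WACC = 0.7510 × 10.2000% + 0.2490 × 2.2176% = 8.2127%.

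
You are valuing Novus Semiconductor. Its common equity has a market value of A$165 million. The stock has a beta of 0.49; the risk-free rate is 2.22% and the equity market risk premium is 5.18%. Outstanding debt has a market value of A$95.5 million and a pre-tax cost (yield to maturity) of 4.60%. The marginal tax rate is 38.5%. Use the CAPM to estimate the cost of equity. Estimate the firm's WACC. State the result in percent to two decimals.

4.05%

Cost of equity via CAPM: Re = 2.22% + 0.49 × 5.18% = 4.7582%.
Total capital V = 165 + 95.5 = 260.5.
Equity: weight = 165/260.5 = 0.6334; cost = 4.7582%.
Debt: weight = 95.5/260.5 = 0.3666; after-tax cost = 4.6% × (1 − 38.5%) = 2.8290%.
WACC = 0.6334 × 4.7582% + 0.3666 × 2.8290% = 4.0510%.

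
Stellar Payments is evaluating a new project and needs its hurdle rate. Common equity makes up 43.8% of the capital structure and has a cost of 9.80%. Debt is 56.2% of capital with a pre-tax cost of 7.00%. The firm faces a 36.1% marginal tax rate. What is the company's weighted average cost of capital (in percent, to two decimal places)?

6.81%

After-tax cost of debt = 7% × (1 − 36.1%) = 4.4730%.
WACC = 0.438 × 9.8000% + 0.562 × 4.4730% = 6.8062%.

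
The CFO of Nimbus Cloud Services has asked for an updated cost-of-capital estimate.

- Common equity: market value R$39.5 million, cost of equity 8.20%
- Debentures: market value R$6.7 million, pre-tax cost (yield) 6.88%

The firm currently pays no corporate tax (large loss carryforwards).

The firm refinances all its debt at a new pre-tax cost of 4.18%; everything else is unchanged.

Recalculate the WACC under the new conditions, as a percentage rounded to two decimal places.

After the change:
Total capital V = 39.5 + 6.7 = 46.2.
Equity: weight = 39.5/46.2 = 0.8550; cost = 8.2%.
Debentures: weight = 6.7/46.2 = 0.1450; after-tax cost = 4.18% × (1 − 0%) = 4.1800%.
WACC = 0.8550 × 8.2000% + 0.1450 × 4.1800% = 7.6170%.

7.62%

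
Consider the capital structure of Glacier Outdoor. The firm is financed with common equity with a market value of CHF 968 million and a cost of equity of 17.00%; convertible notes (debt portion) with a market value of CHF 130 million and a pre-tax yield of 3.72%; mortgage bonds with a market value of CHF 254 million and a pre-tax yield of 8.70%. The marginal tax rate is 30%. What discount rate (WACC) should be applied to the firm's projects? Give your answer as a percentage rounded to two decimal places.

13.57%

Total capital V = 968 + 130 + 254 = 1352.
Equity: weight = 968/1352 = 0.7160; cost = 17%.
Convertible notes (debt portion): weight = 130/1352 = 0.0962; after-tax cost = 3.72% × (1 − 30%) = 2.6040%.
Mortgage bonds: weight = 254/1352 = 0.1879; after-tax cost = 8.7% × (1 − 30%) = 6.0900%.
WACC = 0.7160 × 17.0000% + 0.0962 × 2.6040% + 0.1879 × 6.0900% = 13.5661%.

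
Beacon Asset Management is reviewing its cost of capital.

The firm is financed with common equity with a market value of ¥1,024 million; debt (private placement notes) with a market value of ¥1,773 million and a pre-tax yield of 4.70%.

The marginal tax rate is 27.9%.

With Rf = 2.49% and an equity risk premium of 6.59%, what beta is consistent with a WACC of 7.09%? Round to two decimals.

1.67

Total capital V = 1024 + 1773 = 2797.
Equity weight = 1024/2797 = 0.3661.
Private placement notes weight = 1773/2797 = 0.6339.
Debt contribution = 0.6339 × 4.7% × (1 − 27.9%) = 2.1481%.
Required equity contribution = 7.09% − 2.1481% = 4.9419%  ⇒  Re = 13.4986%.
CAPM: 13.4986% = 2.49% + β × 6.59%  ⇒  β = 1.6705.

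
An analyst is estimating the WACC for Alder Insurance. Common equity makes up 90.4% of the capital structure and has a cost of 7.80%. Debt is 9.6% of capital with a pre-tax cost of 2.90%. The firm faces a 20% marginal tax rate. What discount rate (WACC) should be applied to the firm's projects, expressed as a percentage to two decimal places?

After-tax cost of debt = 2.9% × (1 − 20%) = 2.3200%.
WACC = 0.904 × 7.8000% + 0.096 × 2.3200% = 7.2739%.

7.27%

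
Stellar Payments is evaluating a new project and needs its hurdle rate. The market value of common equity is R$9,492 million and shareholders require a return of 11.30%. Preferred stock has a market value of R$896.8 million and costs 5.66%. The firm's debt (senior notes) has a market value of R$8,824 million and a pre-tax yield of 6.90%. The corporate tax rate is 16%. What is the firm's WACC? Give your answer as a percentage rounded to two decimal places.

8.51%

Total capital V = 9492 + 896.8 + 8824 = 19212.8.
Equity: weight = 9492/19212.8 = 0.4940; cost = 11.3%.
Preferred: weight = 896.8/19212.8 = 0.0467; cost = 5.66%.
Senior notes: weight = 8824/19212.8 = 0.4593; after-tax cost = 6.9% × (1 − 16%) = 5.7960%.
WACC = 0.4940 × 11.3000% + 0.0467 × 5.6600% + 0.4593 × 5.7960% = 8.5089%.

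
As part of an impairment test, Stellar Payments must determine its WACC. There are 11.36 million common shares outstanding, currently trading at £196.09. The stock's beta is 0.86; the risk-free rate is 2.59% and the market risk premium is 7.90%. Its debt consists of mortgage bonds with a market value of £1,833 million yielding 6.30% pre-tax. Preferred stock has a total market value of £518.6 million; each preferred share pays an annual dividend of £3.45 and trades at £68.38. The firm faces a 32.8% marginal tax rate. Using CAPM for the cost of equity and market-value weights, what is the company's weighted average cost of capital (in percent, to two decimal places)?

Cost of equity via CAPM: Re = 2.59% + 0.86 × 7.9% = 9.3840%.
Cost of preferred: Rp = 3.45 / 68.38 = 5.0453%.
Market value of equity E = 196.09 × 11.36m = 2227.5824m.
Total capital V = 2227.5824 + 518.6 + 1833 = 4579.1824.
Equity: weight = 2227.5824/4579.1824 = 0.4865; cost = 9.384%.
Preferred: weight = 518.6/4579.1824 = 0.1133; cost = 5.0453%.
Mortgage bonds: weight = 1833/4579.1824 = 0.4003; after-tax cost = 6.3% × (1 − 32.8%) = 4.2336%.
WACC = 0.4865 × 9.3840% + 0.1133 × 5.0453% + 0.4003 × 4.2336% = 6.8310%.

6.83%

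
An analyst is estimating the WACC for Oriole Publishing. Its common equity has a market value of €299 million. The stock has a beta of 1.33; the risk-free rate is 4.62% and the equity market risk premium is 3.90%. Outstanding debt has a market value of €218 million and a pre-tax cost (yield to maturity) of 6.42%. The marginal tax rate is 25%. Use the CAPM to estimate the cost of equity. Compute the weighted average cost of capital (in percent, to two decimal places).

7.70%

Cost of equity via CAPM: Re = 4.62% + 1.33 × 3.9% = 9.8070%.
Total capital V = 299 + 218 = 517.
Equity: weight = 299/517 = 0.5783; cost = 9.807%.
Debt: weight = 218/517 = 0.4217; after-tax cost = 6.42% × (1 − 25%) = 4.8150%.
WACC = 0.5783 × 9.8070% + 0.4217 × 4.8150% = 7.7021%.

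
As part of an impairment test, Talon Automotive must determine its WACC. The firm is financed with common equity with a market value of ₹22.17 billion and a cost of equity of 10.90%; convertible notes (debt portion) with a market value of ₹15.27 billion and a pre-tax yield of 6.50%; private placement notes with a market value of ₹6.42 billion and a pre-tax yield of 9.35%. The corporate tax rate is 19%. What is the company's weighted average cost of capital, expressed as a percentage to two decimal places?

8.45%

Total capital V = 22.17 + 15.27 + 6.42 = 43.86.
Equity: weight = 22.17/43.86 = 0.5055; cost = 10.9%.
Convertible notes (debt portion): weight = 15.27/43.86 = 0.3482; after-tax cost = 6.5% × (1 − 19%) = 5.2650%.
Private placement notes: weight = 6.42/43.86 = 0.1464; after-tax cost = 9.35% × (1 − 19%) = 7.5735%.
WACC = 0.5055 × 10.9000% + 0.3482 × 5.2650% + 0.1464 × 7.5735% = 8.4512%.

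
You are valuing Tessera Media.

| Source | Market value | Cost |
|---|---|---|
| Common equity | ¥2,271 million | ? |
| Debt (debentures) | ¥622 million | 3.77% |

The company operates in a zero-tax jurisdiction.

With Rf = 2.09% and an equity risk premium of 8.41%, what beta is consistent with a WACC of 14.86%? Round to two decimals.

Total capital V = 2271 + 622 = 2893.
Equity weight = 2271/2893 = 0.7850.
Debentures weight = 622/2893 = 0.2150.
Debt contribution = 0.2150 × 3.77% × (1 − 0%) = 0.8106%.
Required equity contribution = 14.86% − 0.8106% = 14.0494%  ⇒  Re = 17.8974%.
CAPM: 17.8974% = 2.09% + β × 8.41%  ⇒  β = 1.8796.

1.88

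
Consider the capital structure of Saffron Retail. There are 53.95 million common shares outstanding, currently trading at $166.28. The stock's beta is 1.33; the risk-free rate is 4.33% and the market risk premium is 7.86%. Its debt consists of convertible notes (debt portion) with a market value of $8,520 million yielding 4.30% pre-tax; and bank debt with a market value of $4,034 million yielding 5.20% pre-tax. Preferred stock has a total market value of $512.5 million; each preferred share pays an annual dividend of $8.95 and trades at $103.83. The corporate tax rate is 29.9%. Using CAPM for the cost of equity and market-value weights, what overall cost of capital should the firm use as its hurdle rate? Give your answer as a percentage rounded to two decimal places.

8.05%

Cost of equity via CAPM: Re = 4.33% + 1.33 × 7.86% = 14.7838%.
Cost of preferred: Rp = 8.95 / 103.83 = 8.6199%.
Market value of equity E = 166.28 × 53.95m = 8970.806m.
Total capital V = 8970.806 + 512.5 + 8520 + 4034 = 22037.306.
Equity: weight = 8970.806/22037.306 = 0.4071; cost = 14.7838%.
Preferred: weight = 512.5/22037.306 = 0.0233; cost = 8.6199%.
Convertible notes (debt portion): weight = 8520/22037.306 = 0.3866; after-tax cost = 4.3% × (1 − 29.9%) = 3.0143%.
Bank debt: weight = 4034/22037.306 = 0.1831; after-tax cost = 5.2% × (1 − 29.9%) = 3.6452%.
WACC = 0.4071 × 14.7838% + 0.0233 × 8.6199% + 0.3866 × 3.0143% + 0.1831 × 3.6452% = 8.0512%.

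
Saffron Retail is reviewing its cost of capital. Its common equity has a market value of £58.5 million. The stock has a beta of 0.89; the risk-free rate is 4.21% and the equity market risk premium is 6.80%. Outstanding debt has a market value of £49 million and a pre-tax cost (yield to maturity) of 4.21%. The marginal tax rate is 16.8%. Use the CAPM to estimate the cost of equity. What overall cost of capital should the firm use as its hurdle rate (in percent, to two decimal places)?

Cost of equity via CAPM: Re = 4.21% + 0.89 × 6.8% = 10.2620%.
Total capital V = 58.5 + 49 = 107.5.
Equity: weight = 58.5/107.5 = 0.5442; cost = 10.262%.
Debt: weight = 49/107.5 = 0.4558; after-tax cost = 4.21% × (1 − 16.8%) = 3.5027%.
WACC = 0.5442 × 10.2620% + 0.4558 × 3.5027% = 7.1810%.

7.18%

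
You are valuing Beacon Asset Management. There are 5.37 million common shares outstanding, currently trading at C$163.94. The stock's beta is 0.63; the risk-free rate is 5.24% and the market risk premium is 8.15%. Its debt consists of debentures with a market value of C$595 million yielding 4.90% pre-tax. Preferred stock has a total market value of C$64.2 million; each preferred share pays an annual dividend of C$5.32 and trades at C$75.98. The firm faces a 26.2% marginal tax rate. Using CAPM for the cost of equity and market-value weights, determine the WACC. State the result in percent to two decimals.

7.62%

Cost of equity via CAPM: Re = 5.24% + 0.63 × 8.15% = 10.3745%.
Cost of preferred: Rp = 5.32 / 75.98 = 7.0018%.
Market value of equity E = 163.94 × 5.37m = 880.3578m.
Total capital V = 880.3578 + 64.2 + 595 = 1539.5578.
Equity: weight = 880.3578/1539.5578 = 0.5718; cost = 10.3745%.
Preferred: weight = 64.2/1539.5578 = 0.0417; cost = 7.0018%.
Debentures: weight = 595/1539.5578 = 0.3865; after-tax cost = 4.9% × (1 − 26.2%) = 3.6162%.
WACC = 0.5718 × 10.3745% + 0.0417 × 7.0018% + 0.3865 × 3.6162% = 7.6219%.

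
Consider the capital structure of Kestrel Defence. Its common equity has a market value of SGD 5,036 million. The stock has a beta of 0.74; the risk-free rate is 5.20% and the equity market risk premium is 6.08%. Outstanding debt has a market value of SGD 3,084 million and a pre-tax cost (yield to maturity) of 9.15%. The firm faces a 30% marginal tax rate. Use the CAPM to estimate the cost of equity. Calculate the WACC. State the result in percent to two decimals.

8.45%

Cost of equity via CAPM: Re = 5.2% + 0.74 × 6.08% = 9.6992%.
Total capital V = 5036 + 3084 = 8120.
Equity: weight = 5036/8120 = 0.6202; cost = 9.6992%.
Debt: weight = 3084/8120 = 0.3798; after-tax cost = 9.15% × (1 − 30%) = 6.4050%.
WACC = 0.6202 × 9.6992% + 0.3798 × 6.4050% = 8.4481%.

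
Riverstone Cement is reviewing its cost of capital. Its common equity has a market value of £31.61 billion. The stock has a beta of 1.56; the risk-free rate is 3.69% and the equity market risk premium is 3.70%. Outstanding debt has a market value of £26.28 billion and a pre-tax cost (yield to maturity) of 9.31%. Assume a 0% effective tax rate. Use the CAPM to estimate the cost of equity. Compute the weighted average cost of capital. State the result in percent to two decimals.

9.39%

Cost of equity via CAPM: Re = 3.69% + 1.56 × 3.7% = 9.4620%.
Total capital V = 31.61 + 26.28 = 57.89.
Equity: weight = 31.61/57.89 = 0.5460; cost = 9.462%.
Debt: weight = 26.28/57.89 = 0.4540; after-tax cost = 9.31% × (1 − 0%) = 9.3100%.
WACC = 0.5460 × 9.4620% + 0.4540 × 9.3100% = 9.3930%.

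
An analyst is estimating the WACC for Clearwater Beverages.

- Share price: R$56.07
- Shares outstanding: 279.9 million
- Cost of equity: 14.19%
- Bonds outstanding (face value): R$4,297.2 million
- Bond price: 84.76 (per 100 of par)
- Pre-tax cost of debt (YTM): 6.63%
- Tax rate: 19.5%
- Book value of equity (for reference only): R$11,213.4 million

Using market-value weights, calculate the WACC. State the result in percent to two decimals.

Market value of equity E = 56.07 × 279.9m = 15693.993m. Market value of debt D = 4297.2m × 84.76/100 = 3642.30672m.
Total capital V = 15693.993 + 3642.30672 = 19336.29972.
Equity: weight = 15693.993/19336.29972 = 0.8116; cost = 14.19%.
Bonds outstanding: weight = 3642.30672/19336.29972 = 0.1884; after-tax cost = 6.63% × (1 − 19.5%) = 5.3371%.
WACC = 0.8116 × 14.1900% + 0.1884 × 5.3371% = 12.5224%.

12.52%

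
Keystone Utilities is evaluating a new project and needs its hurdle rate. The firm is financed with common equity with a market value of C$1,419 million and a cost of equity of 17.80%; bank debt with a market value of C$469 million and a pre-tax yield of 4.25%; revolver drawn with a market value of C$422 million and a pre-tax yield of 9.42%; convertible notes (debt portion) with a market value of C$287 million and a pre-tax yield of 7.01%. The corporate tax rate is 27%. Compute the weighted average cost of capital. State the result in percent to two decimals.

Total capital V = 1419 + 469 + 422 + 287 = 2597.
Equity: weight = 1419/2597 = 0.5464; cost = 17.8%.
Bank debt: weight = 469/2597 = 0.1806; after-tax cost = 4.25% × (1 − 27%) = 3.1025%.
Revolver drawn: weight = 422/2597 = 0.1625; after-tax cost = 9.42% × (1 − 27%) = 6.8766%.
Convertible notes (debt portion): weight = 287/2597 = 0.1105; after-tax cost = 7.01% × (1 − 27%) = 5.1173%.
WACC = 0.5464 × 17.8000% + 0.1806 × 3.1025% + 0.1625 × 6.8766% + 0.1105 × 5.1173% = 11.9691%.

11.97%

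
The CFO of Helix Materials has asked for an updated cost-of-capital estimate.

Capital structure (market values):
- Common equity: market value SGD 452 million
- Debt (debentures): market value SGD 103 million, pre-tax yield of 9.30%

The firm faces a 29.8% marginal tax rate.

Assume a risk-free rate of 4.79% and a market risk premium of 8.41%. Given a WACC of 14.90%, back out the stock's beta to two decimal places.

1.43

Total capital V = 452 + 103 = 555.
Equity weight = 452/555 = 0.8144.
Debentures weight = 103/555 = 0.1856.
Debt contribution = 0.1856 × 9.3% × (1 − 29.8%) = 1.2116%.
Required equity contribution = 14.9% − 1.2116% = 13.6884%  ⇒  Re = 16.8076%.
CAPM: 16.8076% = 4.79% + β × 8.41%  ⇒  β = 1.4290.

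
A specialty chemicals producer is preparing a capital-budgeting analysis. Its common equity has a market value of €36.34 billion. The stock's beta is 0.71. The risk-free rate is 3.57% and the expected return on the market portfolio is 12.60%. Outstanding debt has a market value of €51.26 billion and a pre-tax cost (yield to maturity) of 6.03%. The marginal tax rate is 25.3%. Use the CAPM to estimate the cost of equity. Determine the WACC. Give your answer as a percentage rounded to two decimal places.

6.78%

Market risk premium = 12.6% − 3.57% = 9.03%.
Cost of equity via CAPM: Re = 3.57% + 0.71 × 9.03% = 9.9813%.
Total capital V = 36.34 + 51.26 = 87.6.
Equity: weight = 36.34/87.6 = 0.4148; cost = 9.9813%.
Debt: weight = 51.26/87.6 = 0.5852; after-tax cost = 6.03% × (1 − 25.3%) = 4.5044%.
WACC = 0.4148 × 9.9813% + 0.5852 × 4.5044% = 6.7764%.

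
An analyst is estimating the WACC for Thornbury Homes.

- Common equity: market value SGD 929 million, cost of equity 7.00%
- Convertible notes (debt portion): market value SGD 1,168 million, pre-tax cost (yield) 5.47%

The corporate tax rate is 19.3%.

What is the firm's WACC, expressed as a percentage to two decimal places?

Total capital V = 929 + 1168 = 2097.
Equity: weight = 929/2097 = 0.4430; cost = 7%.
Convertible notes (debt portion): weight = 1168/2097 = 0.5570; after-tax cost = 5.47% × (1 − 19.3%) = 4.4143%.
WACC = 0.4430 × 7.0000% + 0.5570 × 4.4143% = 5.5598%.

5.56%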